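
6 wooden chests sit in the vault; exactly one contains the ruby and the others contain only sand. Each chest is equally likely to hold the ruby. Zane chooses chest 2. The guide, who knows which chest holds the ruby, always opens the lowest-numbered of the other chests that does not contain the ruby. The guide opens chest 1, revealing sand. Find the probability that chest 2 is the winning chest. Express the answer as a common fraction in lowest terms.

1/5

Consider each possible location of the ruby in turn.
If it is in chest 1 (prior 1/6): the guide opened chest 1, so this case is ruled out; weight (1/6)·0 = 0.
If it is in any of chests 2, 3, 4, 5, and 6 (prior 1/6 each): chest 1 is the lowest-numbered option available, probability 1; weight (1/6)·1 = 1/6 each.
The weights sum to 5/6.
So P(the ruby in chest 2 | the guide opened chest 1) = (1/6) / (5/6) = 1/5.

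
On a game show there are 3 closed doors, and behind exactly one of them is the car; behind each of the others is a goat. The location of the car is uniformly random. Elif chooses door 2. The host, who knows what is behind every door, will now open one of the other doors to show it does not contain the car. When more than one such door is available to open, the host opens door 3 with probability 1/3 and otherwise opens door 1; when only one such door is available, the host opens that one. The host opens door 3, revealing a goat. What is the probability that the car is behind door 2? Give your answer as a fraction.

1/4

Consider each possible location of the car in turn.
If it is behind door 1 (prior 1/3): only door 3 is available, probability 1; weight (1/3)·1 = 1/3.
If it is behind door 2 (prior 1/3): door 3 is available, opened with probability 1/3; weight (1/3)·(1/3) = 1/9.
If it is behind door 3 (prior 1/3): the host opened door 3, so this case is ruled out; weight (1/3)·0 = 0.
The weights sum to 4/9.
So P(the car behind door 2 | the host opened door 3) = (1/9) / (4/9) = 1/4.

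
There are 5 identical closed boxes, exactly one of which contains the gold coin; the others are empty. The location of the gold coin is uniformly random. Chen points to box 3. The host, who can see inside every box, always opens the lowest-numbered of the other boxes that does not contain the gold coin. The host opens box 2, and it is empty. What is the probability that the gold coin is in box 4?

Consider each possible location of the gold coin in turn.
If it is in box 1 (prior 1/5): box 2 is the lowest-numbered option available, probability 1; weight (1/5)·1 = 1/5.
If it is in box 2 (prior 1/5): the host opened box 2, so this case is ruled out; weight (1/5)·0 = 0.
If it is in any of boxes 3, 4, and 5 (prior 1/5 each): the host would have opened box 1 instead, probability 0; weight (1/5)·0 = 0 each.
The weights sum to 1/5.
So P(the gold coin in box 4 | the host opened box 2) = 0 / (1/5) = 0.

0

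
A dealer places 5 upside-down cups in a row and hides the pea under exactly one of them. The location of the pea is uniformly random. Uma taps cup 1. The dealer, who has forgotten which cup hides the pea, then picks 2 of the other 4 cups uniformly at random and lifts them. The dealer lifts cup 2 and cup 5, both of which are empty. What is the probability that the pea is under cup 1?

Consider each possible location of the pea in turn.
If it is under any of cups 1, 3, and 4 (prior 1/5 each): the dealer picks exactly this set with probability 1/6 regardless, and none is the prize; weight (1/5)·(1/6) = 1/30 each.
If it is under either of cups 2 and 5 (prior 1/5 each): that cup was opened and seen not to hold the prize — ruled out; weight (1/5)·0 = 0 each.
The weights sum to 1/10.
So P(the pea under cup 1 | the dealer opened cup 2 and cup 5) = (1/30) / (1/10) = 1/3.

1/3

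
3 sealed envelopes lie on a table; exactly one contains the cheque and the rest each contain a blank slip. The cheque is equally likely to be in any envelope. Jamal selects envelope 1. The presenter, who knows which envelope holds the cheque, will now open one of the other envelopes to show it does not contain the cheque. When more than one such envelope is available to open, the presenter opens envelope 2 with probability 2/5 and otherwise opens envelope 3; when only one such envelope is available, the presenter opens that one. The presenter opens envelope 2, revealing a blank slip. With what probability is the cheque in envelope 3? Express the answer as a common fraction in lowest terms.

Condition on the true location of the cheque.
If it is in envelope 1 (prior 1/3): envelope 2 is available, opened with probability 2/5; weight (1/3)·(2/5) = 2/15.
If it is in envelope 2 (prior 1/3): the presenter opened envelope 2, so this case is ruled out; weight (1/3)·0 = 0.
If it is in envelope 3 (prior 1/3): only envelope 2 is available, probability 1; weight (1/3)·1 = 1/3.
The weights sum to 7/15.
So P(the cheque in envelope 3 | the presenter opened envelope 2) = (1/3) / (7/15) = 5/7.

5/7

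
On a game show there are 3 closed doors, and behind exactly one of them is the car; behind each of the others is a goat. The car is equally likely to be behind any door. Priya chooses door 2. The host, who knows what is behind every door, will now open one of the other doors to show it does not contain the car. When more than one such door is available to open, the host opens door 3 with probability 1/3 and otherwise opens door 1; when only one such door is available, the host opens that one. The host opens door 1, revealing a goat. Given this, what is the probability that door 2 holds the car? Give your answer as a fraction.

Consider each possible location of the car in turn.
If it is behind door 1 (prior 1/3): the host opened door 1, so this case is ruled out; weight (1/3)·0 = 0.
If it is behind door 2 (prior 1/3): door 3 is available but not opened, probability 2/3; weight (1/3)·(2/3) = 2/9.
If it is behind door 3 (prior 1/3): only door 1 is available, probability 1; weight (1/3)·1 = 1/3.
The weights sum to 5/9.
So P(the car behind door 2 | the host opened door 1) = (2/9) / (5/9) = 2/5.

2/5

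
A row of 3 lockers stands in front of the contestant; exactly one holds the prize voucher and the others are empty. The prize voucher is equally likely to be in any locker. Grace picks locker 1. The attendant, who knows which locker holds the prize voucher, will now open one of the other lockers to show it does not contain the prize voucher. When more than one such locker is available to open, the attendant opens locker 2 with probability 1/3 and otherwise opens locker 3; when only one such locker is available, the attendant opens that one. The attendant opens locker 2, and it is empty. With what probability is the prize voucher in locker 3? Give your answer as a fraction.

3/4

Consider each possible location of the prize voucher in turn.
If it is in locker 1 (prior 1/3): locker 2 is available, opened with probability 1/3; weight (1/3)·(1/3) = 1/9.
If it is in locker 2 (prior 1/3): the attendant opened locker 2, so this case is ruled out; weight (1/3)·0 = 0.
If it is in locker 3 (prior 1/3): only locker 2 is available, probability 1; weight (1/3)·1 = 1/3.
The weights sum to 4/9.
So P(the prize voucher in locker 3 | the attendant opened locker 2) = (1/3) / (4/9) = 3/4.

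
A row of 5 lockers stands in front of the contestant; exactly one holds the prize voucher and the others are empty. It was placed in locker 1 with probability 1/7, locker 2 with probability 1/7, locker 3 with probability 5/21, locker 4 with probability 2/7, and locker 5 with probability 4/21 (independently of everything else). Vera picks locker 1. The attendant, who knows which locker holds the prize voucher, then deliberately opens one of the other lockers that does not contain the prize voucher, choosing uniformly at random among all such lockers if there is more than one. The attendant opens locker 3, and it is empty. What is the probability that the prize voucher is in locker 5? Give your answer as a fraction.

Apply Bayes' rule, conditioning on where the prize voucher actually is.
If it is in locker 1 (prior 1/7): the attendant has 4 equally likely choices, so probability 1/4; weight (1/7)·(1/4) = 1/28.
If it is in locker 2 (prior 1/7): the attendant has 3 equally likely choices, so probability 1/3; weight (1/7)·(1/3) = 1/21.
If it is in locker 3 (prior 5/21): the attendant opened locker 3, so this case is ruled out; weight (5/21)·0 = 0.
If it is in locker 4 (prior 2/7): the attendant has 3 equally likely choices, so probability 1/3; weight (2/7)·(1/3) = 2/21.
If it is in locker 5 (prior 4/21): the attendant has 3 equally likely choices, so probability 1/3; weight (4/21)·(1/3) = 4/63.
The weights sum to 61/252.
So P(the prize voucher in locker 5 | the attendant opened locker 3) = (4/63) / (61/252) = 16/61.

16/61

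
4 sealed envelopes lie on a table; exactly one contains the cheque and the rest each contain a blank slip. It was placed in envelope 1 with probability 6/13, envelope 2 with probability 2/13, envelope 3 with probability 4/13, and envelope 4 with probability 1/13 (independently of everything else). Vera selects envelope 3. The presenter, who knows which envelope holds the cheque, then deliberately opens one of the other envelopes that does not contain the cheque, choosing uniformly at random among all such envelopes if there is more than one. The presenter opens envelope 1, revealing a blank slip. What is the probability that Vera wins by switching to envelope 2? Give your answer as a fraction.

6/17

Condition on the true location of the cheque.
If it is in envelope 1 (prior 6/13): the presenter opened envelope 1, so this case is ruled out; weight (6/13)·0 = 0.
If it is in envelope 2 (prior 2/13): the presenter has 2 equally likely choices, so probability 1/2; weight (2/13)·(1/2) = 1/13.
If it is in envelope 3 (prior 4/13): the presenter has 3 equally likely choices, so probability 1/3; weight (4/13)·(1/3) = 4/39.
If it is in envelope 4 (prior 1/13): the presenter has 2 equally likely choices, so probability 1/2; weight (1/13)·(1/2) = 1/26.
The weights sum to 17/78.
So P(the cheque in envelope 2 | the presenter opened envelope 1) = (1/13) / (17/78) = 6/17.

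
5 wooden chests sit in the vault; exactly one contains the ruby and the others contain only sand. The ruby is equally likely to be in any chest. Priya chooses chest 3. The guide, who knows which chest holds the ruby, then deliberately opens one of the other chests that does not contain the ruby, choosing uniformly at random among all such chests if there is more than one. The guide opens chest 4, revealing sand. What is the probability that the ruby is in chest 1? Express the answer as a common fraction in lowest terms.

Consider each possible location of the ruby in turn.
If it is in any of chests 1, 2, and 5 (prior 1/5 each): the guide has 3 equally likely choices, so probability 1/3; weight (1/5)·(1/3) = 1/15 each.
If it is in chest 3 (prior 1/5): the guide has 4 equally likely choices, so probability 1/4; weight (1/5)·(1/4) = 1/20.
If it is in chest 4 (prior 1/5): the guide opened chest 4, so this case is ruled out; weight (1/5)·0 = 0.
The weights sum to 1/4.
So P(the ruby in chest 1 | the guide opened chest 4) = (1/15) / (1/4) = 4/15.

4/15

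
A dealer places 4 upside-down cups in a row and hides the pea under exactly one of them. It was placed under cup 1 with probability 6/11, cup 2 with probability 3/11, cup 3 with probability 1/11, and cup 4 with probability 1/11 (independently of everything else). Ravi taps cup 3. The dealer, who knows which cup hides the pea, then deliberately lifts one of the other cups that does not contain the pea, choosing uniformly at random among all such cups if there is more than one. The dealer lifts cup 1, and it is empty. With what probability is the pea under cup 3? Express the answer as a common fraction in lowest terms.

Condition on the true location of the pea.
If it is under cup 1 (prior 6/11): the dealer opened cup 1, so this case is ruled out; weight (6/11)·0 = 0.
If it is under cup 2 (prior 3/11): the dealer has 2 equally likely choices, so probability 1/2; weight (3/11)·(1/2) = 3/22.
If it is under cup 3 (prior 1/11): the dealer has 3 equally likely choices, so probability 1/3; weight (1/11)·(1/3) = 1/33.
If it is under cup 4 (prior 1/11): the dealer has 2 equally likely choices, so probability 1/2; weight (1/11)·(1/2) = 1/22.
The weights sum to 7/33.
So P(the pea under cup 3 | the dealer opened cup 1) = (1/33) / (7/33) = 1/7.

1/7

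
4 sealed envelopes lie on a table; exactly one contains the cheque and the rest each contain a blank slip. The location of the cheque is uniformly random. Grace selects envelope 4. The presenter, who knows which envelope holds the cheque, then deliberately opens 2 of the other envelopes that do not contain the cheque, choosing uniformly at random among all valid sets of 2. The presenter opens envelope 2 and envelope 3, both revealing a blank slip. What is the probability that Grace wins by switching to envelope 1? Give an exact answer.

3/4

Consider each possible location of the cheque in turn.
If it is in envelope 1 (prior 1/4): the presenter has no choice, probability 1; weight (1/4)·1 = 1/4.
If it is in either of envelopes 2 and 3 (prior 1/4 each): that envelope was opened and seen not to hold the prize — ruled out; weight (1/4)·0 = 0 each.
If it is in envelope 4 (prior 1/4): the presenter has 3 equally likely choices, so probability 1/3; weight (1/4)·(1/3) = 1/12.
The weights sum to 1/3.
So P(the cheque in envelope 1 | the presenter opened envelope 2 and envelope 3) = (1/4) / (1/3) = 3/4.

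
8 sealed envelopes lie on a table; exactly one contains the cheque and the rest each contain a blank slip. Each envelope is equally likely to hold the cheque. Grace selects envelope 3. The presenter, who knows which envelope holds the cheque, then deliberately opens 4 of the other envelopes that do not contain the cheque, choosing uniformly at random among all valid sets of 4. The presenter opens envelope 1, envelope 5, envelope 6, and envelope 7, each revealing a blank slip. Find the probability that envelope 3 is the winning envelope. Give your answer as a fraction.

Apply Bayes' rule, conditioning on where the cheque actually is.
If it is in any of envelopes 1, 5, 6, and 7 (prior 1/8 each): that envelope was opened and seen not to hold the prize — ruled out; weight (1/8)·0 = 0 each.
If it is in any of envelopes 2, 4, and 8 (prior 1/8 each): the presenter has 15 equally likely choices, so probability 1/15; weight (1/8)·(1/15) = 1/120 each.
If it is in envelope 3 (prior 1/8): the presenter has 35 equally likely choices, so probability 1/35; weight (1/8)·(1/35) = 1/280.
The weights sum to 1/35.
So P(the cheque in envelope 3 | the presenter opened envelope 1, envelope 5, envelope 6, and envelope 7) = (1/280) / (1/35) = 1/8.

1/8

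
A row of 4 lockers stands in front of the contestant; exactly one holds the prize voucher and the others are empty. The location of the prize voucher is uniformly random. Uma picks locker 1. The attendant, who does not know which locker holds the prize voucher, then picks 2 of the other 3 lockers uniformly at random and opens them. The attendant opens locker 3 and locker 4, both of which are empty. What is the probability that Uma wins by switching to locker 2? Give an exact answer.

1/2

Condition on the true location of the prize voucher.
If it is in either of lockers 1 and 2 (prior 1/4 each): the attendant picks exactly this set with probability 1/3 regardless, and none is the prize; weight (1/4)·(1/3) = 1/12 each.
If it is in either of lockers 3 and 4 (prior 1/4 each): that locker was opened and seen not to hold the prize — ruled out; weight (1/4)·0 = 0 each.
The weights sum to 1/6.
So P(the prize voucher in locker 2 | the attendant opened locker 3 and locker 4) = (1/12) / (1/6) = 1/2.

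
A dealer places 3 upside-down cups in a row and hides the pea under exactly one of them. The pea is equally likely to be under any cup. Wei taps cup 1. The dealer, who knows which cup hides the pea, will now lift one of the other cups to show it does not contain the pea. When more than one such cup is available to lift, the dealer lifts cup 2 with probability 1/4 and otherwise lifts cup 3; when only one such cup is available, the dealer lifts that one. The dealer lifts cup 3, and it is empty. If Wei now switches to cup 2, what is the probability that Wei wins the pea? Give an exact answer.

4/7

Apply Bayes' rule, conditioning on where the pea actually is.
If it is under cup 1 (prior 1/3): cup 2 is available but not opened, probability 3/4; weight (1/3)·(3/4) = 1/4.
If it is under cup 2 (prior 1/3): only cup 3 is available, probability 1; weight (1/3)·1 = 1/3.
If it is under cup 3 (prior 1/3): the dealer opened cup 3, so this case is ruled out; weight (1/3)·0 = 0.
The weights sum to 7/12.
So P(the pea under cup 2 | the dealer opened cup 3) = (1/3) / (7/12) = 4/7.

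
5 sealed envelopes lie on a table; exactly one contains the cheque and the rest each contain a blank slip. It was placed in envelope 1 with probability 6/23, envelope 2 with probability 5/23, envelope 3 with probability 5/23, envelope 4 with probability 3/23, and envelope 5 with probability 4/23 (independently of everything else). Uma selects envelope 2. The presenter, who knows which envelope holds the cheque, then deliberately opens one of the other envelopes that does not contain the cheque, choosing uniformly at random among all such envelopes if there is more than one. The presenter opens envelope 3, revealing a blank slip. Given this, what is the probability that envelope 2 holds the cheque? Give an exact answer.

Consider each possible location of the cheque in turn.
If it is in envelope 1 (prior 6/23): the presenter has 3 equally likely choices, so probability 1/3; weight (6/23)·(1/3) = 2/23.
If it is in envelope 2 (prior 5/23): the presenter has 4 equally likely choices, so probability 1/4; weight (5/23)·(1/4) = 5/92.
If it is in envelope 3 (prior 5/23): the presenter opened envelope 3, so this case is ruled out; weight (5/23)·0 = 0.
If it is in envelope 4 (prior 3/23): the presenter has 3 equally likely choices, so probability 1/3; weight (3/23)·(1/3) = 1/23.
If it is in envelope 5 (prior 4/23): the presenter has 3 equally likely choices, so probability 1/3; weight (4/23)·(1/3) = 4/69.
The weights sum to 67/276.
So P(the cheque in envelope 2 | the presenter opened envelope 3) = (5/92) / (67/276) = 15/67.

15/67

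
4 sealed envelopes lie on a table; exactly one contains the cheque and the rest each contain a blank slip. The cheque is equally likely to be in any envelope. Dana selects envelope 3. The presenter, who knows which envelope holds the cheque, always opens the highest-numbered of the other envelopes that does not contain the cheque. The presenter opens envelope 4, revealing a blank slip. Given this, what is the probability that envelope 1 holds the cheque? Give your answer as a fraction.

Consider each possible location of the cheque in turn.
If it is in any of envelopes 1, 2, and 3 (prior 1/4 each): envelope 4 is the highest-numbered option available, probability 1; weight (1/4)·1 = 1/4 each.
If it is in envelope 4 (prior 1/4): the presenter opened envelope 4, so this case is ruled out; weight (1/4)·0 = 0.
The weights sum to 3/4.
So P(the cheque in envelope 1 | the presenter opened envelope 4) = (1/4) / (3/4) = 1/3.

1/3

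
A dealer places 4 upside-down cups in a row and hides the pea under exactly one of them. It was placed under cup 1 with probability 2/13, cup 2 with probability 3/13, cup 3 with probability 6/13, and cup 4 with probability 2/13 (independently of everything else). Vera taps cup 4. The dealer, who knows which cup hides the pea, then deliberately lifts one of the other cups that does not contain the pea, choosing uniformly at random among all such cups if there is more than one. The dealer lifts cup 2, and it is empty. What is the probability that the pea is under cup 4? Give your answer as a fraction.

1/7

Apply Bayes' rule, conditioning on where the pea actually is.
If it is under cup 1 (prior 2/13): the dealer has 2 equally likely choices, so probability 1/2; weight (2/13)·(1/2) = 1/13.
If it is under cup 2 (prior 3/13): the dealer opened cup 2, so this case is ruled out; weight (3/13)·0 = 0.
If it is under cup 3 (prior 6/13): the dealer has 2 equally likely choices, so probability 1/2; weight (6/13)·(1/2) = 3/13.
If it is under cup 4 (prior 2/13): the dealer has 3 equally likely choices, so probability 1/3; weight (2/13)·(1/3) = 2/39.
The weights sum to 14/39.
So P(the pea under cup 4 | the dealer opened cup 2) = (2/39) / (14/39) = 1/7.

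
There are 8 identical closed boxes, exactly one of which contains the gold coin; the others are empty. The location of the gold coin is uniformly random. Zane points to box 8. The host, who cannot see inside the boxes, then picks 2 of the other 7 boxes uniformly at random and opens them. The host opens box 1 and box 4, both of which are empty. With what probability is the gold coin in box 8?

1/6

Apply Bayes' rule, conditioning on where the gold coin actually is.
If it is in either of boxes 1 and 4 (prior 1/8 each): that box was opened and seen not to hold the prize — ruled out; weight (1/8)·0 = 0 each.
If it is in any of boxes 2, 3, 5, 6, 7, and 8 (prior 1/8 each): the host picks exactly this set with probability 1/21 regardless, and none is the prize; weight (1/8)·(1/21) = 1/168 each.
The weights sum to 1/28.
So P(the gold coin in box 8 | the host opened box 1 and box 4) = (1/168) / (1/28) = 1/6.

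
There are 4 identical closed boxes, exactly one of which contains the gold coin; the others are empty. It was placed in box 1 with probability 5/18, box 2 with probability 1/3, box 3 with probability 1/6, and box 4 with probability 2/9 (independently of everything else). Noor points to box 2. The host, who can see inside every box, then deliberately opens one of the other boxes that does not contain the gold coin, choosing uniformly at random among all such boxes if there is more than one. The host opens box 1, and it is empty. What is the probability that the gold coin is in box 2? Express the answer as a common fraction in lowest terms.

Apply Bayes' rule, conditioning on where the gold coin actually is.
If it is in box 1 (prior 5/18): the host opened box 1, so this case is ruled out; weight (5/18)·0 = 0.
If it is in box 2 (prior 1/3): the host has 3 equally likely choices, so probability 1/3; weight (1/3)·(1/3) = 1/9.
If it is in box 3 (prior 1/6): the host has 2 equally likely choices, so probability 1/2; weight (1/6)·(1/2) = 1/12.
If it is in box 4 (prior 2/9): the host has 2 equally likely choices, so probability 1/2; weight (2/9)·(1/2) = 1/9.
The weights sum to 11/36.
So P(the gold coin in box 2 | the host opened box 1) = (1/9) / (11/36) = 4/11.

4/11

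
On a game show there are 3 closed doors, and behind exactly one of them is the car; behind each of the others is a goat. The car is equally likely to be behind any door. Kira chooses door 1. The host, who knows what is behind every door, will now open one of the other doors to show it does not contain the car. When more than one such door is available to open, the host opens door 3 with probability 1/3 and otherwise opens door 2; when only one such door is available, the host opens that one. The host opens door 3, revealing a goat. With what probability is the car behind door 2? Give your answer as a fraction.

3/4

Apply Bayes' rule, conditioning on where the car actually is.
If it is behind door 1 (prior 1/3): door 3 is available, opened with probability 1/3; weight (1/3)·(1/3) = 1/9.
If it is behind door 2 (prior 1/3): only door 3 is available, probability 1; weight (1/3)·1 = 1/3.
If it is behind door 3 (prior 1/3): the host opened door 3, so this case is ruled out; weight (1/3)·0 = 0.
The weights sum to 4/9.
So P(the car behind door 2 | the host opened door 3) = (1/3) / (4/9) = 3/4.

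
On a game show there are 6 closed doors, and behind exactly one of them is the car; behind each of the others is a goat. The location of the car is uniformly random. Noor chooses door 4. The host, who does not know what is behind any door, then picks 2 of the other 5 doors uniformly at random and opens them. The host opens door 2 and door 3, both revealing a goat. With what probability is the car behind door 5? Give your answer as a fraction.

Consider each possible location of the car in turn.
If it is behind any of doors 1, 4, 5, and 6 (prior 1/6 each): the host picks exactly this set with probability 1/10 regardless, and none is the prize; weight (1/6)·(1/10) = 1/60 each.
If it is behind either of doors 2 and 3 (prior 1/6 each): that door was opened and seen not to hold the prize — ruled out; weight (1/6)·0 = 0 each.
The weights sum to 1/15.
So P(the car behind door 5 | the host opened door 2 and door 3) = (1/60) / (1/15) = 1/4.

1/4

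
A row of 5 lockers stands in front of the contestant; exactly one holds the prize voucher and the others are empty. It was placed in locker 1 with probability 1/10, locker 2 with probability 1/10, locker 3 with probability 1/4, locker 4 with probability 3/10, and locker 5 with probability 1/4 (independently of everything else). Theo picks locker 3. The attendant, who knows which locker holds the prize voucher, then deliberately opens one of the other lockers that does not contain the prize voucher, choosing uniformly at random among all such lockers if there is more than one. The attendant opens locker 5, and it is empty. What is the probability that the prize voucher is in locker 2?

Apply Bayes' rule, conditioning on where the prize voucher actually is.
If it is in either of lockers 1 and 2 (prior 1/10 each): the attendant has 3 equally likely choices, so probability 1/3; weight (1/10)·(1/3) = 1/30 each.
If it is in locker 3 (prior 1/4): the attendant has 4 equally likely choices, so probability 1/4; weight (1/4)·(1/4) = 1/16.
If it is in locker 4 (prior 3/10): the attendant has 3 equally likely choices, so probability 1/3; weight (3/10)·(1/3) = 1/10.
If it is in locker 5 (prior 1/4): the attendant opened locker 5, so this case is ruled out; weight (1/4)·0 = 0.
The weights sum to 11/48.
So P(the prize voucher in locker 2 | the attendant opened locker 5) = (1/30) / (11/48) = 8/55.

8/55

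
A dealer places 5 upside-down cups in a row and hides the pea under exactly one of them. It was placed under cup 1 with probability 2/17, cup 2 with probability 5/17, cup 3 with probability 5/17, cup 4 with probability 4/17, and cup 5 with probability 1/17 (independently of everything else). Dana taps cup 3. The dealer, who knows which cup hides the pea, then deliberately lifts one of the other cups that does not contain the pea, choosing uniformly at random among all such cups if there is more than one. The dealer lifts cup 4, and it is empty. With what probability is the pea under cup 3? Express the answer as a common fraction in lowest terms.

Apply Bayes' rule, conditioning on where the pea actually is.
If it is under cup 1 (prior 2/17): the dealer has 3 equally likely choices, so probability 1/3; weight (2/17)·(1/3) = 2/51.
If it is under cup 2 (prior 5/17): the dealer has 3 equally likely choices, so probability 1/3; weight (5/17)·(1/3) = 5/51.
If it is under cup 3 (prior 5/17): the dealer has 4 equally likely choices, so probability 1/4; weight (5/17)·(1/4) = 5/68.
If it is under cup 4 (prior 4/17): the dealer opened cup 4, so this case is ruled out; weight (4/17)·0 = 0.
If it is under cup 5 (prior 1/17): the dealer has 3 equally likely choices, so probability 1/3; weight (1/17)·(1/3) = 1/51.
The weights sum to 47/204.
So P(the pea under cup 3 | the dealer opened cup 4) = (5/68) / (47/204) = 15/47.

15/47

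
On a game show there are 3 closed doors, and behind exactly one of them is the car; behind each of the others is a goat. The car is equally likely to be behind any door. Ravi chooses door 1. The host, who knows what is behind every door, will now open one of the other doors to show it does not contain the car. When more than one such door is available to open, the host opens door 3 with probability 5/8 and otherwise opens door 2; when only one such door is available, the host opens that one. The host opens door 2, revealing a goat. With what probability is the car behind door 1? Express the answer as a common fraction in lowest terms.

3/11

Consider each possible location of the car in turn.
If it is behind door 1 (prior 1/3): door 3 is available but not opened, probability 3/8; weight (1/3)·(3/8) = 1/8.
If it is behind door 2 (prior 1/3): the host opened door 2, so this case is ruled out; weight (1/3)·0 = 0.
If it is behind door 3 (prior 1/3): only door 2 is available, probability 1; weight (1/3)·1 = 1/3.
The weights sum to 11/24.
So P(the car behind door 1 | the host opened door 2) = (1/8) / (11/24) = 3/11.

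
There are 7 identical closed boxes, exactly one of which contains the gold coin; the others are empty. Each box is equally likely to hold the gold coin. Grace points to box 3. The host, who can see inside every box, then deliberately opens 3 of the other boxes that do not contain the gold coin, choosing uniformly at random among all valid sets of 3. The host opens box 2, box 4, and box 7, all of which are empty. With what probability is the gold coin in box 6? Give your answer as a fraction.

Consider each possible location of the gold coin in turn.
If it is in any of boxes 1, 5, and 6 (prior 1/7 each): the host has 10 equally likely choices, so probability 1/10; weight (1/7)·(1/10) = 1/70 each.
If it is in any of boxes 2, 4, and 7 (prior 1/7 each): that box was opened and seen not to hold the prize — ruled out; weight (1/7)·0 = 0 each.
If it is in box 3 (prior 1/7): the host has 20 equally likely choices, so probability 1/20; weight (1/7)·(1/20) = 1/140.
The weights sum to 1/20.
So P(the gold coin in box 6 | the host opened box 2, box 4, and box 7) = (1/70) / (1/20) = 2/7.

2/7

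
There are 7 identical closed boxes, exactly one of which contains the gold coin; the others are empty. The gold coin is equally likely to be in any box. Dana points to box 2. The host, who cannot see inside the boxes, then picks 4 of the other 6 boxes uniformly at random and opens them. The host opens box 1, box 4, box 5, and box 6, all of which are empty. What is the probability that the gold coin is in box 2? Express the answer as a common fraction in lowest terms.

1/3

Apply Bayes' rule, conditioning on where the gold coin actually is.
If it is in any of boxes 1, 4, 5, and 6 (prior 1/7 each): that box was opened and seen not to hold the prize — ruled out; weight (1/7)·0 = 0 each.
If it is in any of boxes 2, 3, and 7 (prior 1/7 each): the host picks exactly this set with probability 1/15 regardless, and none is the prize; weight (1/7)·(1/15) = 1/105 each.
The weights sum to 1/35.
So P(the gold coin in box 2 | the host opened box 1, box 4, box 5, and box 6) = (1/105) / (1/35) = 1/3.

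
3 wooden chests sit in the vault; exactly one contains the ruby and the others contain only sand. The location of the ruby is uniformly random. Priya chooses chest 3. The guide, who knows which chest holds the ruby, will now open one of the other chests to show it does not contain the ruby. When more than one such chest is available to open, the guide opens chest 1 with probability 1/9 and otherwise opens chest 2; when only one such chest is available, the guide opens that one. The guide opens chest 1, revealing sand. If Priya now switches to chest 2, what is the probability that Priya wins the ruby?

9/10

Condition on the true location of the ruby.
If it is in chest 1 (prior 1/3): the guide opened chest 1, so this case is ruled out; weight (1/3)·0 = 0.
If it is in chest 2 (prior 1/3): only chest 1 is available, probability 1; weight (1/3)·1 = 1/3.
If it is in chest 3 (prior 1/3): chest 1 is available, opened with probability 1/9; weight (1/3)·(1/9) = 1/27.
The weights sum to 10/27.
So P(the ruby in chest 2 | the guide opened chest 1) = (1/3) / (10/27) = 9/10.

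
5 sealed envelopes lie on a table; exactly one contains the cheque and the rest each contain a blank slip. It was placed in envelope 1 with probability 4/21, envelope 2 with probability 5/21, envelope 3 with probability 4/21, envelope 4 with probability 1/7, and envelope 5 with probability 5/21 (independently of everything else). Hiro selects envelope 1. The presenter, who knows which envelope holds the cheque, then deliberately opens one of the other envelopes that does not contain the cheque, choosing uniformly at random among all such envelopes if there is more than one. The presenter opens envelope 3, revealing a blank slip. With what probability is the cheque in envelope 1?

Condition on the true location of the cheque.
If it is in envelope 1 (prior 4/21): the presenter has 4 equally likely choices, so probability 1/4; weight (4/21)·(1/4) = 1/21.
If it is in either of envelopes 2 and 5 (prior 5/21 each): the presenter has 3 equally likely choices, so probability 1/3; weight (5/21)·(1/3) = 5/63 each.
If it is in envelope 3 (prior 4/21): the presenter opened envelope 3, so this case is ruled out; weight (4/21)·0 = 0.
If it is in envelope 4 (prior 1/7): the presenter has 3 equally likely choices, so probability 1/3; weight (1/7)·(1/3) = 1/21.
The weights sum to 16/63.
So P(the cheque in envelope 1 | the presenter opened envelope 3) = (1/21) / (16/63) = 3/16.

3/16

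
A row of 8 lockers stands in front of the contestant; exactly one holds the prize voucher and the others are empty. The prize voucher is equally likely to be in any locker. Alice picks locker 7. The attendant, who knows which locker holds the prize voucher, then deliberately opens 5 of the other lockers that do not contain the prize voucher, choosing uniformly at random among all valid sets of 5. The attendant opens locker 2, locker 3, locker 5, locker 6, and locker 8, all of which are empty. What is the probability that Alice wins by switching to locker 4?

Apply Bayes' rule, conditioning on where the prize voucher actually is.
If it is in either of lockers 1 and 4 (prior 1/8 each): the attendant has 6 equally likely choices, so probability 1/6; weight (1/8)·(1/6) = 1/48 each.
If it is in any of lockers 2, 3, 5, 6, and 8 (prior 1/8 each): that locker was opened and seen not to hold the prize — ruled out; weight (1/8)·0 = 0 each.
If it is in locker 7 (prior 1/8): the attendant has 21 equally likely choices, so probability 1/21; weight (1/8)·(1/21) = 1/168.
The weights sum to 1/21.
So P(the prize voucher in locker 4 | the attendant opened locker 2, locker 3, locker 5, locker 6, and locker 8) = (1/48) / (1/21) = 7/16.

7/16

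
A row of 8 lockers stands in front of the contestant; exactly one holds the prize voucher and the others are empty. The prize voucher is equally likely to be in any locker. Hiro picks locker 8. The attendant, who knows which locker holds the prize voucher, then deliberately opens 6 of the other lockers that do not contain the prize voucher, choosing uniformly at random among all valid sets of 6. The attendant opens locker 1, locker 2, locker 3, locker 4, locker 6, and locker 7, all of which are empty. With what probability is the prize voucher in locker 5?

7/8

Condition on the true location of the prize voucher.
If it is in any of lockers 1, 2, 3, 4, 6, and 7 (prior 1/8 each): that locker was opened and seen not to hold the prize — ruled out; weight (1/8)·0 = 0 each.
If it is in locker 5 (prior 1/8): the attendant has no choice, probability 1; weight (1/8)·1 = 1/8.
If it is in locker 8 (prior 1/8): the attendant has 7 equally likely choices, so probability 1/7; weight (1/8)·(1/7) = 1/56.
The weights sum to 1/7.
So P(the prize voucher in locker 5 | the attendant opened locker 1, locker 2, locker 3, locker 4, locker 6, and locker 7) = (1/8) / (1/7) = 7/8.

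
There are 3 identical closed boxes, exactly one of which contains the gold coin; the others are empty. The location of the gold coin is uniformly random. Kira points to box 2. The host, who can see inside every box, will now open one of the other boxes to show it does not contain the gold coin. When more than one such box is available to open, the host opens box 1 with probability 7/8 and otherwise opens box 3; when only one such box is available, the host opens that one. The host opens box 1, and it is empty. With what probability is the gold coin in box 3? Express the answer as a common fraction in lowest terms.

8/15

Consider each possible location of the gold coin in turn.
If it is in box 1 (prior 1/3): the host opened box 1, so this case is ruled out; weight (1/3)·0 = 0.
If it is in box 2 (prior 1/3): box 1 is available, opened with probability 7/8; weight (1/3)·(7/8) = 7/24.
If it is in box 3 (prior 1/3): only box 1 is available, probability 1; weight (1/3)·1 = 1/3.
The weights sum to 5/8.
So P(the gold coin in box 3 | the host opened box 1) = (1/3) / (5/8) = 8/15.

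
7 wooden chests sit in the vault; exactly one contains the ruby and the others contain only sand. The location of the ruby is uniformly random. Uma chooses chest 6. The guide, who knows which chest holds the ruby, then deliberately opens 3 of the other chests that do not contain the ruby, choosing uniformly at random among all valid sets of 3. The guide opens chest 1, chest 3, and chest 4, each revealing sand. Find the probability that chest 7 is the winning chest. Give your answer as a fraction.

Apply Bayes' rule, conditioning on where the ruby actually is.
If it is in any of chests 1, 3, and 4 (prior 1/7 each): that chest was opened and seen not to hold the prize — ruled out; weight (1/7)·0 = 0 each.
If it is in any of chests 2, 5, and 7 (prior 1/7 each): the guide has 10 equally likely choices, so probability 1/10; weight (1/7)·(1/10) = 1/70 each.
If it is in chest 6 (prior 1/7): the guide has 20 equally likely choices, so probability 1/20; weight (1/7)·(1/20) = 1/140.
The weights sum to 1/20.
So P(the ruby in chest 7 | the guide opened chest 1, chest 3, and chest 4) = (1/70) / (1/20) = 2/7.

2/7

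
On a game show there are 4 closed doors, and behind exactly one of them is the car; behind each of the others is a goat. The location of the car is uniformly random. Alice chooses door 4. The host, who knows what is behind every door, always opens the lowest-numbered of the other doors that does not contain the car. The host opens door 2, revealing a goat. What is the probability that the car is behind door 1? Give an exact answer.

1

Apply Bayes' rule, conditioning on where the car actually is.
If it is behind door 1 (prior 1/4): door 2 is the lowest-numbered option available, probability 1; weight (1/4)·1 = 1/4.
If it is behind door 2 (prior 1/4): the host opened door 2, so this case is ruled out; weight (1/4)·0 = 0.
If it is behind either of doors 3 and 4 (prior 1/4 each): the host would have opened door 1 instead, probability 0; weight (1/4)·0 = 0 each.
The weights sum to 1/4.
So P(the car behind door 1 | the host opened door 2) = (1/4) / (1/4) = 1.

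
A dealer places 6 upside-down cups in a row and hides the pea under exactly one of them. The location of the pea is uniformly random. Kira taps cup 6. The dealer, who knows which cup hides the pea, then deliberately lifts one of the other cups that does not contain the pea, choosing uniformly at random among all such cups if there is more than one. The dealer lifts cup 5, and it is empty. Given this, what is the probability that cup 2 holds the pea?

5/24

Condition on the true location of the pea.
If it is under any of cups 1, 2, 3, and 4 (prior 1/6 each): the dealer has 4 equally likely choices, so probability 1/4; weight (1/6)·(1/4) = 1/24 each.
If it is under cup 5 (prior 1/6): the dealer opened cup 5, so this case is ruled out; weight (1/6)·0 = 0.
If it is under cup 6 (prior 1/6): the dealer has 5 equally likely choices, so probability 1/5; weight (1/6)·(1/5) = 1/30.
The weights sum to 1/5.
So P(the pea under cup 2 | the dealer opened cup 5) = (1/24) / (1/5) = 5/24.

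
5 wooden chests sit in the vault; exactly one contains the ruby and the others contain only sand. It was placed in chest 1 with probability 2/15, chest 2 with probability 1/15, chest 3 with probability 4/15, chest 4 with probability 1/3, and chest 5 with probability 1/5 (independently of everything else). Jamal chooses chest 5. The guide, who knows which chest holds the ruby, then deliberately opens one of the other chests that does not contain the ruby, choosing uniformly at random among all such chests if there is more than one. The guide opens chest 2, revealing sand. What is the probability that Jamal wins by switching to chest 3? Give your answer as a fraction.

Condition on the true location of the ruby.
If it is in chest 1 (prior 2/15): the guide has 3 equally likely choices, so probability 1/3; weight (2/15)·(1/3) = 2/45.
If it is in chest 2 (prior 1/15): the guide opened chest 2, so this case is ruled out; weight (1/15)·0 = 0.
If it is in chest 3 (prior 4/15): the guide has 3 equally likely choices, so probability 1/3; weight (4/15)·(1/3) = 4/45.
If it is in chest 4 (prior 1/3): the guide has 3 equally likely choices, so probability 1/3; weight (1/3)·(1/3) = 1/9.
If it is in chest 5 (prior 1/5): the guide has 4 equally likely choices, so probability 1/4; weight (1/5)·(1/4) = 1/20.
The weights sum to 53/180.
So P(the ruby in chest 3 | the guide opened chest 2) = (4/45) / (53/180) = 16/53.

16/53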